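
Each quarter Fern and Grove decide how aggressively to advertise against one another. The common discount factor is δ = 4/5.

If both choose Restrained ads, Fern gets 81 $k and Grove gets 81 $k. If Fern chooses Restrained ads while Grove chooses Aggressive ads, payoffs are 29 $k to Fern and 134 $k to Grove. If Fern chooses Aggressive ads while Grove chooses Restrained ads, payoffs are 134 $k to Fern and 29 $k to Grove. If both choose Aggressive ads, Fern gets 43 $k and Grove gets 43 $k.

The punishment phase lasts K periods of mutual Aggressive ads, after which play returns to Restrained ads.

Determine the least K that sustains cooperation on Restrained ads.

2

No profitable deviation requires (81−43)(δ+…+δ^K) ≥ 134−81, i.e. δ+…+δ^K ≥ 53/38 ≈ 1.3947.
With δ = 4/5, the partial sums are K=1: 0.8000, K=2: 1.4400.
K = 2 is the first length at which the sum reaches 1.3947.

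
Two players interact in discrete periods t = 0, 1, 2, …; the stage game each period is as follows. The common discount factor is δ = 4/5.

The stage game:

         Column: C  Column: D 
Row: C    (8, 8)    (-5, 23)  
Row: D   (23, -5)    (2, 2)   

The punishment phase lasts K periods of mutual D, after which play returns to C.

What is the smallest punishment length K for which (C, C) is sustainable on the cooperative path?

5

No profitable deviation requires (8−2)(δ+…+δ^K) ≥ 23−8, i.e. δ+…+δ^K ≥ 5/2 ≈ 2.5000.
With δ = 4/5, the partial sums are K=1: 0.8000, K=2: 1.4400, K=3: 1.9520, K=4: 2.3616, K=5: 2.6893.
K = 5 is the first length at which the sum reaches 2.5000.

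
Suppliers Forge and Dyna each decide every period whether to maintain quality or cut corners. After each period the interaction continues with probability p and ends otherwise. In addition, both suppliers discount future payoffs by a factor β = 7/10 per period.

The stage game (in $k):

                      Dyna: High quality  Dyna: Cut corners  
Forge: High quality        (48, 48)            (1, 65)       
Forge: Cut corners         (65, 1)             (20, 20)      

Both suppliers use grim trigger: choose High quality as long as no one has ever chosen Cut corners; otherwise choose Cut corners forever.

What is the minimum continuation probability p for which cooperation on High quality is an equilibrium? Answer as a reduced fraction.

Expected continuation weight on next period's payoff is β·p = 7/10·p, which plays the role of the discount factor.
Cooperation requires 7/10·p ≥ (65−48)/(65−20) = 17/45, hence p ≥ 34/63.

34/63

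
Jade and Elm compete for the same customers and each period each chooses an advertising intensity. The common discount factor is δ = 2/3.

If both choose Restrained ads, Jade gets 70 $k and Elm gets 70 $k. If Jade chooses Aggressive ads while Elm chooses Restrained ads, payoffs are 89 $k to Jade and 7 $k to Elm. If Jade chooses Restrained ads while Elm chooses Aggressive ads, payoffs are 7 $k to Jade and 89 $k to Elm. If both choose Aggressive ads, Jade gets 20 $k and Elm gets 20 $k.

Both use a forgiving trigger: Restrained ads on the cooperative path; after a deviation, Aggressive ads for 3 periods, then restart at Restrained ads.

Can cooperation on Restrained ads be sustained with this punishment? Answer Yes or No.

Yes

A one-shot deviation gives 89 now, then 20 for 3 periods, then back to 70.
Gain from deviating: (89−70) today; loss: (70−20) in each of the next 3 periods.
No-deviation condition: (70−20)(δ+…+δ^3) ≥ 89−70, i.e. δ+…+δ^3 ≥ 19/50.
At δ = 2/3: δ+…+δ^3 = 1.4074 ≥ 0.3800.
So cooperation is sustainable.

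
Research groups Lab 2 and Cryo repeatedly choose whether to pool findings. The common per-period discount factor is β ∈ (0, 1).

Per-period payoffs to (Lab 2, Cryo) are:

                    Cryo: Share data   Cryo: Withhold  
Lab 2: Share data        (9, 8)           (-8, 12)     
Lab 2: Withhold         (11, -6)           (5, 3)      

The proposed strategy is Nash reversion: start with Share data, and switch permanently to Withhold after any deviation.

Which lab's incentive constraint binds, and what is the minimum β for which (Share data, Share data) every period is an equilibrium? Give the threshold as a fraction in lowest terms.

Cryo; β ≥ 4/9

For Lab 2: deviation gain 11−9 = 2, per-period punishment loss 9−5 = 4. IC gives β ≥ 2/6 = 1/3.
For Cryo: gain 4, loss 5 per period, so β ≥ 4/9.
The tighter constraint is Cryo's, so cooperation needs β ≥ 4/9.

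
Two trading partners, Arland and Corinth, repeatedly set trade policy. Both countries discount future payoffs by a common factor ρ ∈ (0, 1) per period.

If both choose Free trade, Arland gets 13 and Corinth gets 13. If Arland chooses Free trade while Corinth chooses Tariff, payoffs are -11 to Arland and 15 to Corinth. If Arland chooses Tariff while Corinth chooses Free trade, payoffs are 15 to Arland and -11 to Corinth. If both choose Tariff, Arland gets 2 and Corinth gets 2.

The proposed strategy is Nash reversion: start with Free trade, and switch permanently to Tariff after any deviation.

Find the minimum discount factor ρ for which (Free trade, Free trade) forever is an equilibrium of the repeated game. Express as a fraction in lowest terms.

13/(1−ρ) ≥ 15 + 2ρ/(1−ρ)
13 ≥ 15 − 13ρ
ρ ≥ 2/13.

2/13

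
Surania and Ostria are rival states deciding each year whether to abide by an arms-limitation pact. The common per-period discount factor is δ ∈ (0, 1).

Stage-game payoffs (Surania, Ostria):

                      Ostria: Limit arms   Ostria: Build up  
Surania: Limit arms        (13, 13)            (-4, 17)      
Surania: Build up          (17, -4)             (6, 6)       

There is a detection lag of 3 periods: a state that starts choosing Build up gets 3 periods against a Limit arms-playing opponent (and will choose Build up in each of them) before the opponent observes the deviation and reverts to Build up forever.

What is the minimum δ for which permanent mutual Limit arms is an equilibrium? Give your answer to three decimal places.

0.714

A deviator earns 17 for 3 periods, then 6 forever; cooperating earns 13 forever. Multiplying the IC by (1−δ):
13 ≥ 17(1−δ^3) + 6δ^3, so 11·δ^3 ≥ 4 and δ^3 ≥ 4/11.
δ ≥ (4/11)^(1/3) ≈ 0.714.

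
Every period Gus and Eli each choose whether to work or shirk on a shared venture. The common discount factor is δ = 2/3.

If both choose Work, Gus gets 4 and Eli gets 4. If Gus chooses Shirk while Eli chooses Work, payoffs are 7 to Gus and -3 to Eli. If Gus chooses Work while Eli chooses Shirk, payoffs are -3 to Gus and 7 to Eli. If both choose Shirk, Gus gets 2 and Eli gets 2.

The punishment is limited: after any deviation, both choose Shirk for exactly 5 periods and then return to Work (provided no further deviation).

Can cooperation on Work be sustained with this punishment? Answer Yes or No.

A one-shot deviation gives 7 now, then 2 for 5 periods, then back to 4.
Gain from deviating: (7−4) today; loss: (4−2) in each of the next 5 periods.
No-deviation condition: (4−2)(δ+…+δ^5) ≥ 7−4, i.e. δ+…+δ^5 ≥ 3/2.
At δ = 2/3: δ+…+δ^5 = 1.7366 ≥ 1.5000.
So cooperation is sustainable.

Yes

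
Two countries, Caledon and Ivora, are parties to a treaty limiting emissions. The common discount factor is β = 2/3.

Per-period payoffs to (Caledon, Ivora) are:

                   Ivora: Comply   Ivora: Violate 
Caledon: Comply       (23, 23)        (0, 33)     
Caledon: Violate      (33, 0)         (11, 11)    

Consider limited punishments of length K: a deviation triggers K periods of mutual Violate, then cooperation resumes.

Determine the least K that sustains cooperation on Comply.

Need Σ_{k=1}^{K} β^k ≥ (33−23)/(23−11) = 0.8333 at β = 2/3.
At K = 1 the sum is 0.6667 < 0.8333; at K = 2 it is 1.1111 ≥ 0.8333.
So the minimum punishment length is K = 2.

2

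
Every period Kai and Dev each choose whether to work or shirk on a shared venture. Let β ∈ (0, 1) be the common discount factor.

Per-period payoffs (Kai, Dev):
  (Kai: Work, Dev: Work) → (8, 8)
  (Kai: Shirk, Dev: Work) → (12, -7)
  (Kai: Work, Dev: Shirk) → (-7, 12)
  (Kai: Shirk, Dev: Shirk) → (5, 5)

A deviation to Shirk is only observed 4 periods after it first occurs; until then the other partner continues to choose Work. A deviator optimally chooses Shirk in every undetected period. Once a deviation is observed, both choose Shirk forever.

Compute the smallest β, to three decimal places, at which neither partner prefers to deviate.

0.869

Deviating for the 4 undetected periods gains 12−8 = 4 per period over cooperation, then loses 8−5 = 3 per period forever once punishment starts.
Gain: 4(1 + β + … + β^3); loss: 3·β^4/(1−β).
No profitable deviation ⇔ 4(1−β^4) ≤ 3·β^4, i.e. β^4 ≥ 4/(4+3) = 4/7.
Hence β ≥ (4/7)^(1/4) ≈ 0.869.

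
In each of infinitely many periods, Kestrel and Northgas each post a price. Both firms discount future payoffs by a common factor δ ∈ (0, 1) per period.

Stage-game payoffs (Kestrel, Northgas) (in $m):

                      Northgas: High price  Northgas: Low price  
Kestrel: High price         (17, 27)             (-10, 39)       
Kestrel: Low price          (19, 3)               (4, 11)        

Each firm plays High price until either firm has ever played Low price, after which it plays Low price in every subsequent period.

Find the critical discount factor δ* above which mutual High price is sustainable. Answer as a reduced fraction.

Kestrel: cooperation gives 17 each period; deviation gives 19 once then 4 forever.
  17/(1−δ) ≥ 19 + 4δ/(1−δ) ⇒ δ ≥ 2/15.
Northgas: cooperation gives 27 each period; deviation gives 39 once then 11 forever.
  δ ≥ 12/28 = 3/7.
Both must hold, so the binding constraint is Northgas's: δ ≥ 3/7.

3/7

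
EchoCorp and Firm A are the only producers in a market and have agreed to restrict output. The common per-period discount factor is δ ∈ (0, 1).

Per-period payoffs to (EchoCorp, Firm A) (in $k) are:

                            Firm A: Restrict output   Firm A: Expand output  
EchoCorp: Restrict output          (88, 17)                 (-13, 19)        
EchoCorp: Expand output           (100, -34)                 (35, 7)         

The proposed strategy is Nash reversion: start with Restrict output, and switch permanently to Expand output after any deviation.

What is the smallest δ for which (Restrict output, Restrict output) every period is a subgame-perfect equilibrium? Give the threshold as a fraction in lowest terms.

For EchoCorp: deviation gain 100−88 = 12, per-period punishment loss 88−35 = 53. IC gives δ ≥ 12/65.
For Firm A: gain 2, loss 10 per period, so δ ≥ 2/12 = 1/6.
The tighter constraint is EchoCorp's, so cooperation needs δ ≥ 12/65.

12/65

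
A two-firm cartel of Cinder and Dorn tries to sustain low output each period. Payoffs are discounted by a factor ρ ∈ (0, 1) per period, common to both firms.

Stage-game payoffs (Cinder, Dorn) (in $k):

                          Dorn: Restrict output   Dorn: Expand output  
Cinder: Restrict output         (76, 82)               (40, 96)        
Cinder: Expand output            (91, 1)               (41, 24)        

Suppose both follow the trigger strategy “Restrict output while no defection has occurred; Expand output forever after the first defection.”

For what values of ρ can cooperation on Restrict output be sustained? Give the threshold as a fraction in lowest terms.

Cinder: cooperation gives 76 each period; deviation gives 91 once then 41 forever.
  76/(1−ρ) ≥ 91 + 41ρ/(1−ρ) ⇒ ρ ≥ 15/50 = 3/10.
Dorn: cooperation gives 82 each period; deviation gives 96 once then 24 forever.
  ρ ≥ 14/72 = 7/36.
Both must hold, so the binding constraint is Cinder's: ρ ≥ 3/10.

3/10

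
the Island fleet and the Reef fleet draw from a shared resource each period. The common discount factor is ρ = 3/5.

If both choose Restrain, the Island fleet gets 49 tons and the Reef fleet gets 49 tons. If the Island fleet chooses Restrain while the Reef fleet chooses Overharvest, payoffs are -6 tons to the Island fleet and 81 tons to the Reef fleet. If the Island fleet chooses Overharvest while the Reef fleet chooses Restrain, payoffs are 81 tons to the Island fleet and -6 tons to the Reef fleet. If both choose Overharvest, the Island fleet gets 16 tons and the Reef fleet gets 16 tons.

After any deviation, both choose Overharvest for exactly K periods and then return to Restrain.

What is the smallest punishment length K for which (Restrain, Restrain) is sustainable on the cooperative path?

IC: ρ(1−ρ^K)/(1−ρ) ≥ (81−49)/(49−16) = 32/33.
With ρ = 3/5: need 1 − ρ^K ≥ 32/33·(1−3/5)/(3/5), i.e. ρ^K ≤ 0.3535.
Since (3/5)^2 = 0.3600 and (3/5)^3 = 0.2160, the smallest such K is 3.

3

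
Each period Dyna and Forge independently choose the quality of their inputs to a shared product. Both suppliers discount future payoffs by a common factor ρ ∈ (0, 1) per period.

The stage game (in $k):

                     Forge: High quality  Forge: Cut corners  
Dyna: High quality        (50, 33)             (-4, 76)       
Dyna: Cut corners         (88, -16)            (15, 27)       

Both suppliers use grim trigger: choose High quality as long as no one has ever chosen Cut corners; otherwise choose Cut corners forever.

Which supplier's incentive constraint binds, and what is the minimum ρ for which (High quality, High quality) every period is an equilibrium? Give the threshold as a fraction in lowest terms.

For Dyna: deviation gain 88−50 = 38, per-period punishment loss 50−15 = 35. IC gives ρ ≥ 38/73.
For Forge: gain 43, loss 6 per period, so ρ ≥ 43/49.
The tighter constraint is Forge's, so cooperation needs ρ ≥ 43/49.

Forge; ρ ≥ 43/49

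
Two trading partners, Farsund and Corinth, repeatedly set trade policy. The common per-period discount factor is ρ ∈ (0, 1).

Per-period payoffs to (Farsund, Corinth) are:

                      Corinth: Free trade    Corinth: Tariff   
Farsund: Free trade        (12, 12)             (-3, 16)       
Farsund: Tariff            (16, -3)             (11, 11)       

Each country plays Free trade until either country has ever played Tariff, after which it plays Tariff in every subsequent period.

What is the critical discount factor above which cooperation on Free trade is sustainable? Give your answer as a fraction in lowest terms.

Under grim trigger the critical discount factor is (T−C)/(T−P) with T = 16, C = 12, P = 11.
ρ* = (16−12)/(16−11) = 4/5.

4/5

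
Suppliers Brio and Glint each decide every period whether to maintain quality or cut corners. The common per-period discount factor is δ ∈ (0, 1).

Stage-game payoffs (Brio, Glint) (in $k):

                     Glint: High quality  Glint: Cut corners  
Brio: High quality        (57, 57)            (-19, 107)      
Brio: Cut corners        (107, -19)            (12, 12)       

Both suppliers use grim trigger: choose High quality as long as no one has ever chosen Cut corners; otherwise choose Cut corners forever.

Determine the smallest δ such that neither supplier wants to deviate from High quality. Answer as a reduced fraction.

10/19

Under grim trigger the critical discount factor is (T−C)/(T−P) with T = 107, C = 57, P = 12.
δ* = (107−57)/(107−12) = 50/95 = 10/19.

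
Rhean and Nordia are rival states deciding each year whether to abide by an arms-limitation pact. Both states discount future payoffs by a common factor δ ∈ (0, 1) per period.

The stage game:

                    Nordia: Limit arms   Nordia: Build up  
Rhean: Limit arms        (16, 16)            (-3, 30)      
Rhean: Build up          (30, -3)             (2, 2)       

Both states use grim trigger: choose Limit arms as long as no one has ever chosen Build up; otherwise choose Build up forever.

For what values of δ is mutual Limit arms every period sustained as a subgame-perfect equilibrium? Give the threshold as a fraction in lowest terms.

16/(1−δ) ≥ 30 + 2δ/(1−δ)
16 ≥ 30 − 28δ
δ ≥ 14/28 = 1/2.

1/2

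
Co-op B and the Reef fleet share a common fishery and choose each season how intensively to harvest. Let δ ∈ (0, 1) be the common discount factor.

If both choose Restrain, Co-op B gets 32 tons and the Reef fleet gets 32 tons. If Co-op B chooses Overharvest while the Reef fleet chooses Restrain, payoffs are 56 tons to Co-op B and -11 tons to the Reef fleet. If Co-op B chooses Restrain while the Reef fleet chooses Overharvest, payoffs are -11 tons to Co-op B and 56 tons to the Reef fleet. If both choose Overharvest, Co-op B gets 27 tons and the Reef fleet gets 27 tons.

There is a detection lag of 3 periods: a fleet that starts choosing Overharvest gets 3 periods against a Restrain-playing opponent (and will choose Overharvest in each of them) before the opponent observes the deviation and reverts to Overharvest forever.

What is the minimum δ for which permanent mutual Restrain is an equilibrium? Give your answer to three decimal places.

0.939

Deviating for the 3 undetected periods gains 56−32 = 24 per period over cooperation, then loses 32−27 = 5 per period forever once punishment starts.
Gain: 24(1 + δ + … + δ^2); loss: 5·δ^3/(1−δ).
No profitable deviation ⇔ 24(1−δ^3) ≤ 5·δ^3, i.e. δ^3 ≥ 24/(24+5) = 24/29.
Hence δ ≥ (24/29)^(1/3) ≈ 0.939.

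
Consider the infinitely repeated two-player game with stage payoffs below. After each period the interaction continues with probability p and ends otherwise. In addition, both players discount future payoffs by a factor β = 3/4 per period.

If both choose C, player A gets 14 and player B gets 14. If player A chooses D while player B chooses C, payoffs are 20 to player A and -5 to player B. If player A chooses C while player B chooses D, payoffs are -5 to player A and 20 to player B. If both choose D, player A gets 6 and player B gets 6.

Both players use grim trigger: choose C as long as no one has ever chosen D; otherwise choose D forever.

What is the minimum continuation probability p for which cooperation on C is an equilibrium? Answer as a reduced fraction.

4/7

Expected continuation weight on next period's payoff is β·p = 3/4·p, which plays the role of the discount factor.
Cooperation requires 3/4·p ≥ (20−14)/(20−6) = 3/7, hence p ≥ 4/7.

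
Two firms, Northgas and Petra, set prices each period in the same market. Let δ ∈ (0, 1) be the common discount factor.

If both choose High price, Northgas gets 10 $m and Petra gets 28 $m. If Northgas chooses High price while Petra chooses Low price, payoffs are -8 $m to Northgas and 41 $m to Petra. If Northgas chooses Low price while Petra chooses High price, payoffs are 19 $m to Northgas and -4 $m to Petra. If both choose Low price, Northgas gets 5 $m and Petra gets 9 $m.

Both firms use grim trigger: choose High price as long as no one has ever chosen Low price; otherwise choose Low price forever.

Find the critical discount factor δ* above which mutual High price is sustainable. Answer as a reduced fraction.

For Northgas: deviation gain 19−10 = 9, per-period punishment loss 10−5 = 5. IC gives δ ≥ 9/14.
For Petra: gain 13, loss 19 per period, so δ ≥ 13/32.
The tighter constraint is Northgas's, so cooperation needs δ ≥ 9/14.

9/14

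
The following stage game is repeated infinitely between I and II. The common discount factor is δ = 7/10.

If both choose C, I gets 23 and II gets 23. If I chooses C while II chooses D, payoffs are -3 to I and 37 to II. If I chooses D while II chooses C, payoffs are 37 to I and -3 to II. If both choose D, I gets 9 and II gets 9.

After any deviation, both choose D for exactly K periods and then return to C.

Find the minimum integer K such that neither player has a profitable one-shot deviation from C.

2

IC: δ(1−δ^K)/(1−δ) ≥ (37−23)/(23−9) = 1.
With δ = 7/10: need 1 − δ^K ≥ 1·(1−7/10)/(7/10), i.e. δ^K ≤ 0.5714.
Since (7/10)^1 = 0.7000 and (7/10)^2 = 0.4900, the smallest such K is 2.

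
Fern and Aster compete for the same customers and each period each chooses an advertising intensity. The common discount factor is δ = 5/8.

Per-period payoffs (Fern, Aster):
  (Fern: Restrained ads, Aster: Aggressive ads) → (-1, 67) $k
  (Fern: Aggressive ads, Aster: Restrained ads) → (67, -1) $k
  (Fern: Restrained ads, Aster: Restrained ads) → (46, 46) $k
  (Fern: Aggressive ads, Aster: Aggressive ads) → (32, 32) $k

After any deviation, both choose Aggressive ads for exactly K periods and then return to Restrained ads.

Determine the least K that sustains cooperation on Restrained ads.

No profitable deviation requires (46−32)(δ+…+δ^K) ≥ 67−46, i.e. δ+…+δ^K ≥ 3/2 ≈ 1.5000.
With δ = 5/8, the partial sums are K=1: 0.6250, K=2: 1.0156, K=3: 1.2598, K=4: 1.4124, K=5: 1.5077.
K = 5 is the first length at which the sum reaches 1.5000.

5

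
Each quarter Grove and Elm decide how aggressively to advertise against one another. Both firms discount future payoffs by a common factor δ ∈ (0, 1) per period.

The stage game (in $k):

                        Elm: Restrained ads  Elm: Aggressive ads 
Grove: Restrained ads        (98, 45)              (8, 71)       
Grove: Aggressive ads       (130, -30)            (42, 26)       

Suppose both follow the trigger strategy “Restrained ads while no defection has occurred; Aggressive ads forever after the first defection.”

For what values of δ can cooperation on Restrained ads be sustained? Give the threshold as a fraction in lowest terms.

26/45

For Grove: deviation gain 130−98 = 32, per-period punishment loss 98−42 = 56. IC gives δ ≥ 32/88 = 4/11.
For Elm: gain 26, loss 19 per period, so δ ≥ 26/45.
The tighter constraint is Elm's, so cooperation needs δ ≥ 26/45.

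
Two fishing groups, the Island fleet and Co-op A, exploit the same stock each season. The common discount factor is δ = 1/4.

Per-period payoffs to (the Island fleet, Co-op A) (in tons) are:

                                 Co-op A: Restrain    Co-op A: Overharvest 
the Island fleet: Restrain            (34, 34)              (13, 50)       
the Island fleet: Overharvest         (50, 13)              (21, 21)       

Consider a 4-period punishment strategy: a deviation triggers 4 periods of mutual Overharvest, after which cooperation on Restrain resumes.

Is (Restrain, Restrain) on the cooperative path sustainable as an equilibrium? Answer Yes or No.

No

IC: δ+…+δ^4 ≥ (50−34)/(34−21) = 16/13.
At δ = 1/4: partial sum = 0.3320 < 1.2308. Cooperation not sustainable.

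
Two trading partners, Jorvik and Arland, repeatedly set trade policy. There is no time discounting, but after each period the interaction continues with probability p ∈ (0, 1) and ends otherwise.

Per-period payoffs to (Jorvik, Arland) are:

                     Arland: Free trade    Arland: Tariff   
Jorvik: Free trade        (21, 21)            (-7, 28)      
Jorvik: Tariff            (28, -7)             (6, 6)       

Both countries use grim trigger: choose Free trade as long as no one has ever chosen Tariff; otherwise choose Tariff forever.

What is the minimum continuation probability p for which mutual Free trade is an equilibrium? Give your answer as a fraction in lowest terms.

7/22

With no time discounting, the continuation probability p plays the role of the discount factor.
Grim-trigger IC: 21/(1−p) ≥ 28 + 6p/(1−p) ⇒ p ≥ (28−21)/(28−6) = 7/22.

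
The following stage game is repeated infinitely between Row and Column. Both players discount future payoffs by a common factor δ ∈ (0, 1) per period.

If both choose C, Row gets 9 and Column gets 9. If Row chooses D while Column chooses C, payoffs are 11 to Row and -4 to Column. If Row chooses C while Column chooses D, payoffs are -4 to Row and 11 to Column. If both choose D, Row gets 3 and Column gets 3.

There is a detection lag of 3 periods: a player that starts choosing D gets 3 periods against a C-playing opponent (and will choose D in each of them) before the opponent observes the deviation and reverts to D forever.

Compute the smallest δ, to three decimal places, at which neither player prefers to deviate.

The best deviation is to choose D for all 3 undetected periods, earning 11 each, then 3 forever once detected.
Deviation value: 11(1−δ^3)/(1−δ) + 3δ^3/(1−δ); cooperation value: 9/(1−δ).
IC: 9 ≥ 11(1−δ^3) + 3δ^3 = 11 − 8δ^3.
So δ^3 ≥ 2/8 = 1/4, giving δ ≥ (1/4)^(1/3) ≈ 0.630.

0.630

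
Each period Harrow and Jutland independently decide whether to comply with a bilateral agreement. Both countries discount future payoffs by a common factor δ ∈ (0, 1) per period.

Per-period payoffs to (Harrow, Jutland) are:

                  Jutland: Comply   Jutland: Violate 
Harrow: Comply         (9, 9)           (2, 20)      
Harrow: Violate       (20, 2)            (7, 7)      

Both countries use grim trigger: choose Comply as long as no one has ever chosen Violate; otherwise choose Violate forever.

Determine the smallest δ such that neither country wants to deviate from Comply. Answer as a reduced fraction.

One-period gain from deviating is 20 − 9 = 11. The loss is 9 − 7 = 2 in every subsequent period, with present value 2·δ/(1−δ).
Deviation is unprofitable when 2·δ/(1−δ) ≥ 11, i.e. δ/(1−δ) ≥ 11/2.
Equivalently δ ≥ 11/(11+2) = 11/13.

11/13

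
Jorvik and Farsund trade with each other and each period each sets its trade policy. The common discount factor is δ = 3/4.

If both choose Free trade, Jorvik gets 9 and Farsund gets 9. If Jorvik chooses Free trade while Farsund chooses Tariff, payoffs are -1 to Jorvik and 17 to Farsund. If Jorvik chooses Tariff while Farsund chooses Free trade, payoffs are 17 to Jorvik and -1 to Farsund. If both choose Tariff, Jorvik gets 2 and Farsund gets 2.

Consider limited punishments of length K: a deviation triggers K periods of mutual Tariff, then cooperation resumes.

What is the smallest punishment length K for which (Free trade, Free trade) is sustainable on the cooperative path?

2

No profitable deviation requires (9−2)(δ+…+δ^K) ≥ 17−9, i.e. δ+…+δ^K ≥ 8/7 ≈ 1.1429.
With δ = 3/4, the partial sums are K=1: 0.7500, K=2: 1.3125.
K = 2 is the first length at which the sum reaches 1.1429.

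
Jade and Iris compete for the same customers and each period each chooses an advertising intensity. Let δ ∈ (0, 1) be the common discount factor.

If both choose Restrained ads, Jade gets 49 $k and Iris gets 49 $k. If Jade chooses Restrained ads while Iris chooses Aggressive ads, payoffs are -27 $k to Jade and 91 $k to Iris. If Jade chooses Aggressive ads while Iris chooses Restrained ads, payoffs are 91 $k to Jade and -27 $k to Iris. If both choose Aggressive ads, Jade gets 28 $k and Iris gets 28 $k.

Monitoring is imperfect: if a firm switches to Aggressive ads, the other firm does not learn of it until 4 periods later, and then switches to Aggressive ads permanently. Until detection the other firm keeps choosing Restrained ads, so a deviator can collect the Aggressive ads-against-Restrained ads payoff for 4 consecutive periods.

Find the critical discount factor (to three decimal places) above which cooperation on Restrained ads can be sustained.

Deviating for the 4 undetected periods gains 91−49 = 42 per period over cooperation, then loses 49−28 = 21 per period forever once punishment starts.
Gain: 42(1 + δ + … + δ^3); loss: 21·δ^4/(1−δ).
No profitable deviation ⇔ 42(1−δ^4) ≤ 21·δ^4, i.e. δ^4 ≥ 42/(42+21) = 2/3.
Hence δ ≥ (2/3)^(1/4) ≈ 0.904.

0.904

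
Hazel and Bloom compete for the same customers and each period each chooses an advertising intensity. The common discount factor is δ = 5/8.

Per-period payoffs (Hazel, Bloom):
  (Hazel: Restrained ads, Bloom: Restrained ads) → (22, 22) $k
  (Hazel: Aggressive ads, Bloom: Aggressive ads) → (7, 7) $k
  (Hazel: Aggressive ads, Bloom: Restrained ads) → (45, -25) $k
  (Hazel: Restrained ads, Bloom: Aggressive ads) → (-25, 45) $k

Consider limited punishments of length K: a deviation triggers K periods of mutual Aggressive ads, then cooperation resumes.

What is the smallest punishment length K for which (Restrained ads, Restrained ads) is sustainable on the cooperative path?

6

No profitable deviation requires (22−7)(δ+…+δ^K) ≥ 45−22, i.e. δ+…+δ^K ≥ 23/15 ≈ 1.5333.
With δ = 5/8, the partial sums are K=1: 0.6250, K=2: 1.0156, K=3: 1.2598, K=4: 1.4124, K=5: 1.5077, K=6: 1.5673.
K = 6 is the first length at which the sum reaches 1.5333.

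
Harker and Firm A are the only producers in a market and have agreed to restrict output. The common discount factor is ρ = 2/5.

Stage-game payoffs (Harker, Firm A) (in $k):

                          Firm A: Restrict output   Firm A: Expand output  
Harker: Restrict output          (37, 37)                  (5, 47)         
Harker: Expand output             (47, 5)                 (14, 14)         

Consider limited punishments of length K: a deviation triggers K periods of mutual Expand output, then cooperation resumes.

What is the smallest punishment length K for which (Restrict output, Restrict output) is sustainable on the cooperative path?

2

IC: ρ(1−ρ^K)/(1−ρ) ≥ (47−37)/(37−14) = 10/23.
With ρ = 2/5: need 1 − ρ^K ≥ 10/23·(1−2/5)/(2/5), i.e. ρ^K ≤ 0.3478.
Since (2/5)^1 = 0.4000 and (2/5)^2 = 0.1600, the smallest such K is 2.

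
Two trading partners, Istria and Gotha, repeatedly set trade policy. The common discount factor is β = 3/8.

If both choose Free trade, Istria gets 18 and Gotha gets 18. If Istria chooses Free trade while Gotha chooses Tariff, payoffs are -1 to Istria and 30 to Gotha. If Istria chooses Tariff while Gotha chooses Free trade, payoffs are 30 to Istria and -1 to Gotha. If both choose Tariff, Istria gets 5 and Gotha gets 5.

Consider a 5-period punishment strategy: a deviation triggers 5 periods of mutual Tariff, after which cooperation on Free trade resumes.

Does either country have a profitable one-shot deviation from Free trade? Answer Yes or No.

Yes

IC: β+…+β^5 ≥ (30−18)/(18−5) = 12/13.
At β = 3/8: partial sum = 0.5956 < 0.9231. Cooperation not sustainable.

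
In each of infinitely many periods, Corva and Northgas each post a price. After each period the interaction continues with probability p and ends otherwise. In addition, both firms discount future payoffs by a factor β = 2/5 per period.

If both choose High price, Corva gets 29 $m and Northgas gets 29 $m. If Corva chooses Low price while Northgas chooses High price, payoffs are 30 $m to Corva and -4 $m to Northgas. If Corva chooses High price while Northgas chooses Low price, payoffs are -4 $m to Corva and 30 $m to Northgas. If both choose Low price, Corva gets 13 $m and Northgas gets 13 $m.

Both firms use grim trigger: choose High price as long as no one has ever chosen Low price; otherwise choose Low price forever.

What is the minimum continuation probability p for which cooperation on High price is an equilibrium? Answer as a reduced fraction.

With continuation probability p and discount β, the effective per-period discount factor is βp.
Grim-trigger IC: βp ≥ (30−29)/(30−13) = 1/17.
So p ≥ (1/17)/(2/5) = 5/34.

5/34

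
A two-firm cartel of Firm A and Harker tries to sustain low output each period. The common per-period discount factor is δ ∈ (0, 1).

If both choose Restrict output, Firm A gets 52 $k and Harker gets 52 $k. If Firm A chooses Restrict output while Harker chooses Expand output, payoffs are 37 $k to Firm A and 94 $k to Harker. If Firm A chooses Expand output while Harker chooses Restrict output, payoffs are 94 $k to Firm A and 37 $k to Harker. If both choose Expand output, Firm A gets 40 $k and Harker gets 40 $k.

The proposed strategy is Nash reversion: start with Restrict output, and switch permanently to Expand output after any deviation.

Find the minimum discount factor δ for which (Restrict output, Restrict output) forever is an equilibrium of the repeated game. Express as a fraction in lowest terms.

7/9

Cooperation forever yields 52 each period: 52/(1−δ).
Deviating yields 94 once, then 40 forever: 94 + 40δ/(1−δ).
No profitable deviation requires 52/(1−δ) ≥ 94 + 40δ/(1−δ).
Multiplying by (1−δ): 52 ≥ 94(1−δ) + 40δ = 94 − 54δ.
So 54δ ≥ 42, i.e. δ ≥ 42/54 = 7/9.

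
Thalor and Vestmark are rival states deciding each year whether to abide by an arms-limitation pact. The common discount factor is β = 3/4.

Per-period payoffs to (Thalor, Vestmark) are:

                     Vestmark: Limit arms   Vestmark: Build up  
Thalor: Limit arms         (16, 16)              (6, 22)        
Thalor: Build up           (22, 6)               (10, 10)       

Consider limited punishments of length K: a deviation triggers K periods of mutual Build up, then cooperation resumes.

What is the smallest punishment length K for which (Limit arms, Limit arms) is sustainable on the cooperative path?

2

No profitable deviation requires (16−10)(β+…+β^K) ≥ 22−16, i.e. β+…+β^K ≥ 1 ≈ 1.0000.
With β = 3/4, the partial sums are K=1: 0.7500, K=2: 1.3125.
K = 2 is the first length at which the sum reaches 1.0000.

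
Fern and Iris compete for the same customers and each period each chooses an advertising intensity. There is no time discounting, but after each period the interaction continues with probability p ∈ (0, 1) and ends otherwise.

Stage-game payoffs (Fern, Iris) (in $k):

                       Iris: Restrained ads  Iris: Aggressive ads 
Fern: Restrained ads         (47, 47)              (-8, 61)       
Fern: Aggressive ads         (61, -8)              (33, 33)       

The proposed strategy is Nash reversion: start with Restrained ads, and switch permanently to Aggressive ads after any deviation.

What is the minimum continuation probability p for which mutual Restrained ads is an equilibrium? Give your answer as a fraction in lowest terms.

1/2

Expected cooperation value is 47 + p·47 + p²·47 + … = 47/(1−p); deviation gives 61 + p·33/(1−p).
47 ≥ 61(1−p) + 33p ⇒ 28p ≥ 14 ⇒ p ≥ 14/28 = 1/2.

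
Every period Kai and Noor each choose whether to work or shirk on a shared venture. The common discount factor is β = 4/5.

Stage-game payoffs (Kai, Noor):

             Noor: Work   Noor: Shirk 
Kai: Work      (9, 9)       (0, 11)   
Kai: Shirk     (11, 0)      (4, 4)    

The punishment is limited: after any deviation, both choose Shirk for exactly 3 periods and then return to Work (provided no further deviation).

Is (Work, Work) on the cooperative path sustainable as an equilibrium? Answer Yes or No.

Yes

A one-shot deviation gives 11 now, then 4 for 3 periods, then back to 9.
Gain from deviating: (11−9) today; loss: (9−4) in each of the next 3 periods.
No-deviation condition: (9−4)(β+…+β^3) ≥ 11−9, i.e. β+…+β^3 ≥ 2/5.
At β = 4/5: β+…+β^3 = 1.9520 ≥ 0.4000.
So cooperation is sustainable.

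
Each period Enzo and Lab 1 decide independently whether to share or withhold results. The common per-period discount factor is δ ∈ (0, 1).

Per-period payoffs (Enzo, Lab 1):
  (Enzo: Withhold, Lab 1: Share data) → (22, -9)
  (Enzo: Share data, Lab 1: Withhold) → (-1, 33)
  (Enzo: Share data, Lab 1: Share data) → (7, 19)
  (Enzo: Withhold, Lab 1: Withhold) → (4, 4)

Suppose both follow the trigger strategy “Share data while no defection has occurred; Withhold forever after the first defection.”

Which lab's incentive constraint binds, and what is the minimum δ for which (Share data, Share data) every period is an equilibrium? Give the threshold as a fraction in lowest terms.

Enzo; δ ≥ 5/6

For Enzo: deviation gain 22−7 = 15, per-period punishment loss 7−4 = 3. IC gives δ ≥ 15/18 = 5/6.
For Lab 1: gain 14, loss 15 per period, so δ ≥ 14/29.
The tighter constraint is Enzo's, so cooperation needs δ ≥ 5/6.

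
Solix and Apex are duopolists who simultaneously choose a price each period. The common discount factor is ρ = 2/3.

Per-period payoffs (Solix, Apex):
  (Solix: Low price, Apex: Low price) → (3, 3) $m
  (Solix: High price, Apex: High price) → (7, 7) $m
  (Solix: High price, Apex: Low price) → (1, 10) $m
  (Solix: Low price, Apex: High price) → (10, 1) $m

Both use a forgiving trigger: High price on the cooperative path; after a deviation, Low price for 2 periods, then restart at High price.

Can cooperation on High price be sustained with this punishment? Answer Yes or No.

Comparing payoff streams over the 3 periods until play realigns: cooperate → 7(1+ρ+…+ρ^2); deviate → 10 + 3(ρ+…+ρ^2).
Cooperation is sustained iff (7−3)(ρ+…+ρ^2) ≥ 10−7.
ρ+…+ρ^2 = 2/3·(1−(2/3)^2)/(1−2/3) = 1.1111, and (10−7)/(7−3) = 0.7500.
1.1111 ≥ 0.7500, so cooperation is sustainable.

Yes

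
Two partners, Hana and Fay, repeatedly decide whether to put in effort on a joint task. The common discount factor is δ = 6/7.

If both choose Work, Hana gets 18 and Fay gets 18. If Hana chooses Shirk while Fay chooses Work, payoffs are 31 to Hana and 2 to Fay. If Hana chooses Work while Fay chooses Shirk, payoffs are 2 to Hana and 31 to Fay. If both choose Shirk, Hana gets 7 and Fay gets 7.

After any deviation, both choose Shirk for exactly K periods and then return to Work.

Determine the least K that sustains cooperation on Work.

2

No profitable deviation requires (18−7)(δ+…+δ^K) ≥ 31−18, i.e. δ+…+δ^K ≥ 13/11 ≈ 1.1818.
With δ = 6/7, the partial sums are K=1: 0.8571, K=2: 1.5918.
K = 2 is the first length at which the sum reaches 1.1818.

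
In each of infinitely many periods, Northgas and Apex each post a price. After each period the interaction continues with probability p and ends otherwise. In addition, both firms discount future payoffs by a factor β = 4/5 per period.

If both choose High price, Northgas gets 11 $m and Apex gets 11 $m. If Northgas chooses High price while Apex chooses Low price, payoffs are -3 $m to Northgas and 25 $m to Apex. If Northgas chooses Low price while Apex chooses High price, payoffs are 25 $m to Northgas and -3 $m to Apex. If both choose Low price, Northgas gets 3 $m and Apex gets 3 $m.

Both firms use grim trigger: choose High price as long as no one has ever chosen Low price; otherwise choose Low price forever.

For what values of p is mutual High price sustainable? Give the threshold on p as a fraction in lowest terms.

Expected continuation weight on next period's payoff is β·p = 4/5·p, which plays the role of the discount factor.
Cooperation requires 4/5·p ≥ (25−11)/(25−3) = 7/11, hence p ≥ 35/44.

35/44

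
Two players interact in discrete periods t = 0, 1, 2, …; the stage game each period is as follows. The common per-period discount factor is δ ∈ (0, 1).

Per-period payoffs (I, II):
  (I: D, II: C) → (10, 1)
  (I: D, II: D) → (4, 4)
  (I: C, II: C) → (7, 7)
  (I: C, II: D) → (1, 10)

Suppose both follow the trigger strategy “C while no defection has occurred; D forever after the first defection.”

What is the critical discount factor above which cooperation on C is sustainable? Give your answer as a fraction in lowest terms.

Cooperation forever yields 7 each period: 7/(1−δ).
Deviating yields 10 once, then 4 forever: 10 + 4δ/(1−δ).
No profitable deviation requires 7/(1−δ) ≥ 10 + 4δ/(1−δ).
Multiplying by (1−δ): 7 ≥ 10(1−δ) + 4δ = 10 − 6δ.
So 6δ ≥ 3, i.e. δ ≥ 3/6 = 1/2.

1/2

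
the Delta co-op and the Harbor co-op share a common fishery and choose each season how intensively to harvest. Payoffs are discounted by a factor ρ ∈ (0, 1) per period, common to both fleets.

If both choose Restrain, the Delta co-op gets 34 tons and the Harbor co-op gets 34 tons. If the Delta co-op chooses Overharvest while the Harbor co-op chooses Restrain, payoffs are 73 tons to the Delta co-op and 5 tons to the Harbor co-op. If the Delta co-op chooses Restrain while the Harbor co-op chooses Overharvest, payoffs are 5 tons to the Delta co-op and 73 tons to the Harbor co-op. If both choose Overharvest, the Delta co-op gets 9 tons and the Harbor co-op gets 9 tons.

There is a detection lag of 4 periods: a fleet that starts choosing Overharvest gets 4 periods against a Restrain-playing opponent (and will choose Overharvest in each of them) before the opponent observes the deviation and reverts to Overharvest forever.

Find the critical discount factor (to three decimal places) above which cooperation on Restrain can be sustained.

0.884

The best deviation is to choose Overharvest for all 4 undetected periods, earning 73 each, then 9 forever once detected.
Deviation value: 73(1−ρ^4)/(1−ρ) + 9ρ^4/(1−ρ); cooperation value: 34/(1−ρ).
IC: 34 ≥ 73(1−ρ^4) + 9ρ^4 = 73 − 64ρ^4.
So ρ^4 ≥ 39/64, giving ρ ≥ (39/64)^(1/4) ≈ 0.884.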